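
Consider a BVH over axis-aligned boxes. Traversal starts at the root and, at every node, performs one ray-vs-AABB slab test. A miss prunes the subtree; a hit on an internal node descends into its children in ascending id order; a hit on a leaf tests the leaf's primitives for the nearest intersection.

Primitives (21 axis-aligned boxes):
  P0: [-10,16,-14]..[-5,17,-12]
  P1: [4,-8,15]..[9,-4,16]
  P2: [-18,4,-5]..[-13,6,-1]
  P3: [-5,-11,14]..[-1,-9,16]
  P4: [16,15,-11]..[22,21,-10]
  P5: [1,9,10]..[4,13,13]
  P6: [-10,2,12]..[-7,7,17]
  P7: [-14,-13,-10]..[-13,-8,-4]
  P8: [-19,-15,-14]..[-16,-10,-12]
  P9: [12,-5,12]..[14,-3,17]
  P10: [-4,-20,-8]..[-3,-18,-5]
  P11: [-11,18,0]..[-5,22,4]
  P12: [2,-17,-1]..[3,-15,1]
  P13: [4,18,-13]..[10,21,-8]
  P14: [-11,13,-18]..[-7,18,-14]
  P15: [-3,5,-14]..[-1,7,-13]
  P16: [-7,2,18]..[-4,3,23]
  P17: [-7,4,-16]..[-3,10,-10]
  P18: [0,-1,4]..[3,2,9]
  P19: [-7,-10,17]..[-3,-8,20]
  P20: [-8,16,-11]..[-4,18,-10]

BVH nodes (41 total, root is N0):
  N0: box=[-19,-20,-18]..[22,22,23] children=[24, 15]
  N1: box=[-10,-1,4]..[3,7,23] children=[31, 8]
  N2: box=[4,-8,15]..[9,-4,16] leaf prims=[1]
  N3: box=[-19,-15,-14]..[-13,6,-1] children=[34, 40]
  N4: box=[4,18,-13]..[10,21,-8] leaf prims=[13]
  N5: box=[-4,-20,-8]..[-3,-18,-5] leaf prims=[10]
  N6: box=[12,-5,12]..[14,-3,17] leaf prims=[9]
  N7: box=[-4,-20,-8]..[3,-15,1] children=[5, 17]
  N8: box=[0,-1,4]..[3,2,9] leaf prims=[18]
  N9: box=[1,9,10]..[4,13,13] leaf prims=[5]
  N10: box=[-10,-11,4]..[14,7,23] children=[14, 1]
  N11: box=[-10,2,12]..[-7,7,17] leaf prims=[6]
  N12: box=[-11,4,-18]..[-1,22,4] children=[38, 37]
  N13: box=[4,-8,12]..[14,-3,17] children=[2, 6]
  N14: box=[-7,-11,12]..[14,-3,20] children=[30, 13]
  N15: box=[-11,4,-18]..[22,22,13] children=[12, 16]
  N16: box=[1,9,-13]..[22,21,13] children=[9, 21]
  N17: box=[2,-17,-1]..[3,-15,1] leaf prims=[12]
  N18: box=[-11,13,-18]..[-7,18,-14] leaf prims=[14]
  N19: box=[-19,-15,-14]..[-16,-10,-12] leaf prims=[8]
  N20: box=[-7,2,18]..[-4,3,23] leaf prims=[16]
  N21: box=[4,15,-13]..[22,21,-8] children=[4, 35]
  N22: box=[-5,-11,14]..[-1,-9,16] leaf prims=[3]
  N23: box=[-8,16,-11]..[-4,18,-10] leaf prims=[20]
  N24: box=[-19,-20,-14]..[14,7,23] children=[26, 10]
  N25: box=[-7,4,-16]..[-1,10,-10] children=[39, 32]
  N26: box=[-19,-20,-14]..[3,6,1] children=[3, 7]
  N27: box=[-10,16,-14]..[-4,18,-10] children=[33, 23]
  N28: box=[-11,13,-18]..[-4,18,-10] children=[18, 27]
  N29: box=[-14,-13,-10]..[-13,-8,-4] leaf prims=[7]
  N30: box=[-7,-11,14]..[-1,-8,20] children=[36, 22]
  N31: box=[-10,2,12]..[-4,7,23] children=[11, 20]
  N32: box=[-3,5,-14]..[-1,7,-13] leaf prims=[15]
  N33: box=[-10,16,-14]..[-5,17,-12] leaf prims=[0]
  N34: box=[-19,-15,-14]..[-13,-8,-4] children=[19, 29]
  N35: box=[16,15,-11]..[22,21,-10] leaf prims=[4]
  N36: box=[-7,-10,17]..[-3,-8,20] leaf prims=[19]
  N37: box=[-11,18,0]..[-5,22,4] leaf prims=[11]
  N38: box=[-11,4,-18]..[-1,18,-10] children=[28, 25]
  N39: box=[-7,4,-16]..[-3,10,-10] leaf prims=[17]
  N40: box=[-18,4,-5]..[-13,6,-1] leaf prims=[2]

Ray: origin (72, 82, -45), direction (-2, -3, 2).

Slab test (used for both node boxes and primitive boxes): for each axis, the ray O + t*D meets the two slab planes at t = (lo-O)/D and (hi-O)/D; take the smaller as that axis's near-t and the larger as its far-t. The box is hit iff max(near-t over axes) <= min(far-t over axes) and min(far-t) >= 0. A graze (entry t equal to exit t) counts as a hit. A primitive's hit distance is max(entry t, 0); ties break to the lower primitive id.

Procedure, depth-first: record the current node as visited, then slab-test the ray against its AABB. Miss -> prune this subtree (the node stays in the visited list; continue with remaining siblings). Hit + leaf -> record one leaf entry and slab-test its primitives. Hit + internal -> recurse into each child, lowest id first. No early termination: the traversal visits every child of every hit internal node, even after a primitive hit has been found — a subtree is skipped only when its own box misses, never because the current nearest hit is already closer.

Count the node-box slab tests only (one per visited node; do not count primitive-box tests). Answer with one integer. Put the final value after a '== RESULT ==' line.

Walk:
N0 x:[25,91/2] y:[20,34] z:[27/2,34] -> hit [25,34], descend [15, 24]
  N15 x:[25,83/2] y:[20,26] z:[27/2,29] -> hit [25,26], descend [12, 16]
    N12 x:[73/2,83/2] y:[20,26] z:[27/2,49/2] -> miss, prune
    N16 x:[25,71/2] y:[61/3,73/3] z:[16,29] -> miss, prune
  N24 x:[29,91/2] y:[25,34] z:[31/2,34] -> hit [29,34], descend [10, 26]
    N10 x:[29,41] y:[25,31] z:[49/2,34] -> hit [29,31], descend [1, 14]
      N1 x:[69/2,41] y:[25,83/3] z:[49/2,34] -> miss, prune
      N14 x:[29,79/2] y:[85/3,31] z:[57/2,65/2] -> hit [29,31], descend [13, 30]
        N13 x:[29,34] y:[85/3,30] z:[57/2,31] -> hit [29,30], descend [2, 6]
          N2 x:[63/2,34] y:[86/3,30] z:[30,61/2] -> miss, prune
          N6 x:[29,30] y:[85/3,29] z:[57/2,31] -> hit [29,29] leaf, test {P9@t=29}
        N30 x:[73/2,79/2] y:[30,31] z:[59/2,65/2] -> miss, prune
    N26 x:[69/2,91/2] y:[76/3,34] z:[31/2,23] -> miss, prune

Visited [0, 15, 12, 16, 24, 10, 1, 14, 13, 2, 6, 30, 26]. Tests: 13 box, 1 leaf. Nearest: P9.

== RESULT ==
13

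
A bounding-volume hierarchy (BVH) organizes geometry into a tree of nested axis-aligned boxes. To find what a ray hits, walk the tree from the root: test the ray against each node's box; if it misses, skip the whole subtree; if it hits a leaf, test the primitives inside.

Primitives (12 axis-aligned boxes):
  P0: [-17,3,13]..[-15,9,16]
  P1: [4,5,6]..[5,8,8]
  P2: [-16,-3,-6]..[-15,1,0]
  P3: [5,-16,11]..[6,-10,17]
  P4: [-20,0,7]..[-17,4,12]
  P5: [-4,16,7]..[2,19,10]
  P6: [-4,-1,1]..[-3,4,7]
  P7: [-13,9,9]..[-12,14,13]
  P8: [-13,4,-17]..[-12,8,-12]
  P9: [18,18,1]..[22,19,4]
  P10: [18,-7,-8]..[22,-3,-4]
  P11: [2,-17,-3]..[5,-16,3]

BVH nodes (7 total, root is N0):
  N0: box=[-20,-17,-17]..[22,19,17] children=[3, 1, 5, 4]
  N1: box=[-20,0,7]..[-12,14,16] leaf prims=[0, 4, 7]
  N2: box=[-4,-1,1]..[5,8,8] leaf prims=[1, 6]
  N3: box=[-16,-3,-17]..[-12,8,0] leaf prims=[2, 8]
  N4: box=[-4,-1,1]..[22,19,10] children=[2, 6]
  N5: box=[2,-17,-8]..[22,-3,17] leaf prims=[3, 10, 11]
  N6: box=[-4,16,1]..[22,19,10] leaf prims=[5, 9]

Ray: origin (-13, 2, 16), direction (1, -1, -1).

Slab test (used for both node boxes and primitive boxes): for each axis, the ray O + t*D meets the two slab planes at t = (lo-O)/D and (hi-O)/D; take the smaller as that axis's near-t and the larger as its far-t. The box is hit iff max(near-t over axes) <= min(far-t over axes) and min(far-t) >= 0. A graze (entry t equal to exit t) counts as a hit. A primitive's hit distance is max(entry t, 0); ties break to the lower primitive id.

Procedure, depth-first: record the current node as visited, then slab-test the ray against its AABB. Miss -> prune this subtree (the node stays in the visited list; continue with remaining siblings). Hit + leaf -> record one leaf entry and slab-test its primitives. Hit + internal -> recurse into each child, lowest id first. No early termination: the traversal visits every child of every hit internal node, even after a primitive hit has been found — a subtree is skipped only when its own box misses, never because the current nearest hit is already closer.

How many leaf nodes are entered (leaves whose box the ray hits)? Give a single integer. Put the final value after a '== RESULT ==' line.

Traverse from the root:
N0 x:[-7,35] y:[-17,19] z:[-1,33] -> hit [-1,19], descend [1, 3, 4, 5]
  N1 x:[-7,1] y:[-12,2] z:[0,9] -> hit [0,1] leaf, test {P0(miss), P4(miss), P7(miss)}
  N3 x:[-3,1] y:[-6,5] z:[16,33] -> miss, prune
  N4 x:[9,35] y:[-17,3] z:[6,15] -> miss, prune
  N5 x:[15,35] y:[5,19] z:[-1,24] -> hit [15,19] leaf, test {P3(miss), P10(miss), P11@t=18}

Visited [0, 1, 3, 4, 5]. Tests: 5 box, 2 leaf. Nearest: P11.

== RESULT ==
2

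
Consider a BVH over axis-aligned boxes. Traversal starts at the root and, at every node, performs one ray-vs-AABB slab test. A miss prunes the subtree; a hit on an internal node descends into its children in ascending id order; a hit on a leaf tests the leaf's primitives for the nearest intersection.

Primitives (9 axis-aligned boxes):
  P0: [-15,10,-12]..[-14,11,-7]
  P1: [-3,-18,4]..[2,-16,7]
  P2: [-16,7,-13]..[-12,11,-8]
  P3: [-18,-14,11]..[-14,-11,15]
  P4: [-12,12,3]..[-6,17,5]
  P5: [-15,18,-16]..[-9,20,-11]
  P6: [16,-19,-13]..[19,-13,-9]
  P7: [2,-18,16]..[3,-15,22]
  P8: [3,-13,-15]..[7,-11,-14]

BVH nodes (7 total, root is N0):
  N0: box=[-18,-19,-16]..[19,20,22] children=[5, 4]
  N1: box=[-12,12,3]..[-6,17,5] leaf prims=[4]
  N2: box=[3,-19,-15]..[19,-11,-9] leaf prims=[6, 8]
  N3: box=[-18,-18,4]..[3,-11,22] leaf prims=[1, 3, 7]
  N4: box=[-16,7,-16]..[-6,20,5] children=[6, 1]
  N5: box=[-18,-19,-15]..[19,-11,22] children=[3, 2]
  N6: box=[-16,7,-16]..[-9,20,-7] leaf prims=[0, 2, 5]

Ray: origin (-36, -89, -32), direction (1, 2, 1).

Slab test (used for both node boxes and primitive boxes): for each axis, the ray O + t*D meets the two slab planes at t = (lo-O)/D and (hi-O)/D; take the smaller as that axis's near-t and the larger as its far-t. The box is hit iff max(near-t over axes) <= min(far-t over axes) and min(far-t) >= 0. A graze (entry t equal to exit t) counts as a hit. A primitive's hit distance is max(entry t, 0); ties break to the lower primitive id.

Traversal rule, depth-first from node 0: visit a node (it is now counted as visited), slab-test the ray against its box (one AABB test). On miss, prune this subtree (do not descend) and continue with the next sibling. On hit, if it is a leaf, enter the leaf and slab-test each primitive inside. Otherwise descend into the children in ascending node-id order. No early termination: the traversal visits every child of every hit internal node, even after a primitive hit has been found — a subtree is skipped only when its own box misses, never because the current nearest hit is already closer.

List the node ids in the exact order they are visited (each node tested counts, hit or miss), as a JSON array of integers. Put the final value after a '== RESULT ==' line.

Walk:
N0 x:[18,55] y:[35,109/2] z:[16,54] -> hit [35,54], descend [4, 5]
  N4 x:[20,30] y:[48,109/2] z:[16,37] -> miss, prune
  N5 x:[18,55] y:[35,39] z:[17,54] -> hit [35,39], descend [2, 3]
    N2 x:[39,55] y:[35,39] z:[17,23] -> miss, prune
    N3 x:[18,39] y:[71/2,39] z:[36,54] -> hit [36,39] leaf, test {P1@t=36, P3(miss), P7(miss)}

Visited [0, 4, 5, 2, 3]. Tests: 5 box, 1 leaf. Nearest: P1.

== RESULT ==
[0, 4, 5, 2, 3]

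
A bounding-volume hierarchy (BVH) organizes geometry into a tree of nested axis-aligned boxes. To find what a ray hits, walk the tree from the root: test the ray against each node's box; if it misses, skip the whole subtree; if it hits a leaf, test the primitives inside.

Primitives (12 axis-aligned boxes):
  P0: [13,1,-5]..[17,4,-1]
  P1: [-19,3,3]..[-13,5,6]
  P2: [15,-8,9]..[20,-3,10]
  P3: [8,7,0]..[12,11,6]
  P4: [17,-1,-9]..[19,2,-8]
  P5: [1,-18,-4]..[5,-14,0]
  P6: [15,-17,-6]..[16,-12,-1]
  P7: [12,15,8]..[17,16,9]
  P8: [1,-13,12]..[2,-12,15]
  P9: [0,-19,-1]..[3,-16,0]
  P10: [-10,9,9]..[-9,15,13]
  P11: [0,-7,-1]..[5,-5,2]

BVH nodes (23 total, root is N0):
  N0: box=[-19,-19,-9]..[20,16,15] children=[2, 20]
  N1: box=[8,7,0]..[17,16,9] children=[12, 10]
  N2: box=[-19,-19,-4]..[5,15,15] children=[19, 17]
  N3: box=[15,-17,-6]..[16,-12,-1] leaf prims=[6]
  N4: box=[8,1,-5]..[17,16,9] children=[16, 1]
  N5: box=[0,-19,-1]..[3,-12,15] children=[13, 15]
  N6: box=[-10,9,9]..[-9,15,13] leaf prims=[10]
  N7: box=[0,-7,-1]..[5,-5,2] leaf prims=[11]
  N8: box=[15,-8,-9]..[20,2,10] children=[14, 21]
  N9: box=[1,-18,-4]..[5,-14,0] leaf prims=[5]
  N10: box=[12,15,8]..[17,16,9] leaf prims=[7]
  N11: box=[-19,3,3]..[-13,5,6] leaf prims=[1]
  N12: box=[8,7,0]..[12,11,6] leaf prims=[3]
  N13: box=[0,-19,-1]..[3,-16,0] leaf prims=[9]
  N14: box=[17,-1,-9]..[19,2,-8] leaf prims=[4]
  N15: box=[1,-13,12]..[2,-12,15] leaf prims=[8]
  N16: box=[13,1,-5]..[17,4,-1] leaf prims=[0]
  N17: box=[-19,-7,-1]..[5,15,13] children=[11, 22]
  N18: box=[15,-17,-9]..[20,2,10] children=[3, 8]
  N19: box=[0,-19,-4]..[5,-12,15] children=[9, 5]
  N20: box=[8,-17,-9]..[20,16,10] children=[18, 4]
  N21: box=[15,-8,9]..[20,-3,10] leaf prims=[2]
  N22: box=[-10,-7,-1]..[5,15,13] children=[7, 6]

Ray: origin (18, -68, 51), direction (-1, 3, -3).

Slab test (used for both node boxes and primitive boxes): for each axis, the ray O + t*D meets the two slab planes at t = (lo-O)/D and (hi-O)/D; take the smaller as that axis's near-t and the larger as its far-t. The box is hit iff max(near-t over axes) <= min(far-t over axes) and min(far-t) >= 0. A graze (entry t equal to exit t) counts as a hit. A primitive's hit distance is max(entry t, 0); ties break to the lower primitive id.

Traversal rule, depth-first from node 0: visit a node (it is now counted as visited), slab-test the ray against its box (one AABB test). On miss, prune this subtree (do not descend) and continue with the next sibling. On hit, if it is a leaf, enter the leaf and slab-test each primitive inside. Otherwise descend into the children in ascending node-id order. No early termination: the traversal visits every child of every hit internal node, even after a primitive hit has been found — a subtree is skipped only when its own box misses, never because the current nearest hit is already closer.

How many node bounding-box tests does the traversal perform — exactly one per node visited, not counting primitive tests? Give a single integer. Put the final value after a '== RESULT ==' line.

Trace the traversal:
N0 x:[-2,37] y:[49/3,28] z:[12,20] -> hit [49/3,20], descend [2, 20]
  N2 x:[13,37] y:[49/3,83/3] z:[12,55/3] -> hit [49/3,55/3], descend [17, 19]
    N17 x:[13,37] y:[61/3,83/3] z:[38/3,52/3] -> miss, prune
    N19 x:[13,18] y:[49/3,56/3] z:[12,55/3] -> hit [49/3,18], descend [5, 9]
      N5 x:[15,18] y:[49/3,56/3] z:[12,52/3] -> hit [49/3,52/3], descend [13, 15]
        N13 x:[15,18] y:[49/3,52/3] z:[17,52/3] -> hit [17,52/3] leaf, test {P9@t=17}
        N15 x:[16,17] y:[55/3,56/3] z:[12,13] -> miss, prune
      N9 x:[13,17] y:[50/3,18] z:[17,55/3] -> hit [17,17] leaf, test {P5@t=17}
  N20 x:[-2,10] y:[17,28] z:[41/3,20] -> miss, prune

order=[0, 2, 17, 19, 5, 13, 15, 9, 20]  |boxes|=9  |leaves|=2  hit=P5

== RESULT ==
9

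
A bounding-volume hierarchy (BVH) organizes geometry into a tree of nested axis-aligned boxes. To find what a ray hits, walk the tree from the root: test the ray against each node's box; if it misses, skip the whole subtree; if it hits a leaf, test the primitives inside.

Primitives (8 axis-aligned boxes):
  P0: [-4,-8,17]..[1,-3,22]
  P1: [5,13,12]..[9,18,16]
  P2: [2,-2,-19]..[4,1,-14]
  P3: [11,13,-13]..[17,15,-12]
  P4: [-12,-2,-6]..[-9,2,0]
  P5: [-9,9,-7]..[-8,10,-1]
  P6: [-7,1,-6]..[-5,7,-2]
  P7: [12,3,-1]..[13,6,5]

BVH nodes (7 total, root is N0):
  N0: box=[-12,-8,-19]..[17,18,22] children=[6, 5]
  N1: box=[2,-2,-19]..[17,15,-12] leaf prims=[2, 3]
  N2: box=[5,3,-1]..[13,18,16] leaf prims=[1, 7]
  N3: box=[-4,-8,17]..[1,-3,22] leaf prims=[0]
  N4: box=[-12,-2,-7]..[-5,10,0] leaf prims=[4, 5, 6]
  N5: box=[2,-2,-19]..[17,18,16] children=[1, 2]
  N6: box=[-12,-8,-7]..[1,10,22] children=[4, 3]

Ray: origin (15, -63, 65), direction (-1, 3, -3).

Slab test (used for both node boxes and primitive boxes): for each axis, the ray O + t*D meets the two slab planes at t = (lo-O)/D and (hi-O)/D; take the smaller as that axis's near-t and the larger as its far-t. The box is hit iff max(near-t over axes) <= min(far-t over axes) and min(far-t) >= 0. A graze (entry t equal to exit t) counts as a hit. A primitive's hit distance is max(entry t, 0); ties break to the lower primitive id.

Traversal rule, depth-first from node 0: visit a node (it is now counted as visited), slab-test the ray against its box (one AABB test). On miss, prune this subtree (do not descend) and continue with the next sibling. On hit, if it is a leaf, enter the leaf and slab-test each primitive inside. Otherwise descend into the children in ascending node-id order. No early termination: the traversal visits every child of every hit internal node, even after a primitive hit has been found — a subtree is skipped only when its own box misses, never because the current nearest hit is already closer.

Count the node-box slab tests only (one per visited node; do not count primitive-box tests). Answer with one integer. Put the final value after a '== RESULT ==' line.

Traverse from the root:
N0 x:[-2,27] y:[55/3,27] z:[43/3,28] -> hit [55/3,27], descend [5, 6]
  N5 x:[-2,13] y:[61/3,27] z:[49/3,28] -> miss, prune
  N6 x:[14,27] y:[55/3,73/3] z:[43/3,24] -> hit [55/3,24], descend [3, 4]
    N3 x:[14,19] y:[55/3,20] z:[43/3,16] -> miss, prune
    N4 x:[20,27] y:[61/3,73/3] z:[65/3,24] -> hit [65/3,24] leaf, test {P4(miss), P5@t=24, P6(miss)}

5 AABB tests over nodes [0, 5, 6, 3, 4]; 1 leaf entered; closest P5.

== RESULT ==
5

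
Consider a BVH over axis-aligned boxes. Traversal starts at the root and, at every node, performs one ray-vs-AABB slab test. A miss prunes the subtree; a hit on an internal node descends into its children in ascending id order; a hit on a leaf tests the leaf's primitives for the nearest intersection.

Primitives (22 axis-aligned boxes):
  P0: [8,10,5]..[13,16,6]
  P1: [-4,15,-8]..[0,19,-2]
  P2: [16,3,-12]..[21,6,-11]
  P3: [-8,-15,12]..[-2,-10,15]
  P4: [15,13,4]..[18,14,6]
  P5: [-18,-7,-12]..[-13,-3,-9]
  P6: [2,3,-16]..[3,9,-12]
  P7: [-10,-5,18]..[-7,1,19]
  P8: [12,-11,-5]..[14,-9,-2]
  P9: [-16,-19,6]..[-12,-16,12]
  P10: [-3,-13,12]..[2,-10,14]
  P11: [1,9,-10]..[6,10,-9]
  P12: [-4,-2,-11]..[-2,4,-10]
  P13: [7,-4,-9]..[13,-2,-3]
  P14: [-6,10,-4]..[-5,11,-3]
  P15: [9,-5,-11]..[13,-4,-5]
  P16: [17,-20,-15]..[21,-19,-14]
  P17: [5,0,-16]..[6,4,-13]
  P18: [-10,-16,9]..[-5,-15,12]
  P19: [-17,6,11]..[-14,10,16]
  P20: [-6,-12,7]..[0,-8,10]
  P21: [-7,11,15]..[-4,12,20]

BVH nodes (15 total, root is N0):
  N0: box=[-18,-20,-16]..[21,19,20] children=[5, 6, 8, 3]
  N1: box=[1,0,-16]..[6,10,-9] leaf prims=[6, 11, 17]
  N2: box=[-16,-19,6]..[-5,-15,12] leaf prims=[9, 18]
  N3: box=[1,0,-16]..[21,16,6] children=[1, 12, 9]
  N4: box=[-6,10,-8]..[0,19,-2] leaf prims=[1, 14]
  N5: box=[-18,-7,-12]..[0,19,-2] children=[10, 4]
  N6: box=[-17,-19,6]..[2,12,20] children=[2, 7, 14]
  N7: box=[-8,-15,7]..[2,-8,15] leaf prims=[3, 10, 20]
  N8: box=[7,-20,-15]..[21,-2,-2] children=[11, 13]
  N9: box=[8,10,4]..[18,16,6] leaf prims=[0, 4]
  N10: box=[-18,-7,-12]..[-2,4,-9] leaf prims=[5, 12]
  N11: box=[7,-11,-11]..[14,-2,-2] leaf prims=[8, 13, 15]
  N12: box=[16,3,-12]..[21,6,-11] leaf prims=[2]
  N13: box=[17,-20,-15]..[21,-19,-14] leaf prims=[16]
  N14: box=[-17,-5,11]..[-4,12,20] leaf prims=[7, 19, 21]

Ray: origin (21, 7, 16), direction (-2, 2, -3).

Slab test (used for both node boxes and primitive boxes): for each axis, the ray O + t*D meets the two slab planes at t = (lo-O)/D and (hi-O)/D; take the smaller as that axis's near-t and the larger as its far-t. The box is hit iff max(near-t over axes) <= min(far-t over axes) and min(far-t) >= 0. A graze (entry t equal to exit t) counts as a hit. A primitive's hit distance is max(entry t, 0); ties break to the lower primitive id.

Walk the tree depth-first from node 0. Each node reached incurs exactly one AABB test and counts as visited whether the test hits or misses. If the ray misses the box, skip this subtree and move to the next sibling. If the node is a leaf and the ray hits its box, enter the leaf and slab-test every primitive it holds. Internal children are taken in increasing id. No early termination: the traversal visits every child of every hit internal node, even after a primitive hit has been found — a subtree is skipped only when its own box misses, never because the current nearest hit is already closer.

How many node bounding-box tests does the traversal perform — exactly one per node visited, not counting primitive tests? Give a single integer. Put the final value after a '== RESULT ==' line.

Walk:
N0 x:[0,39/2] y:[-27/2,6] z:[-4/3,32/3] -> hit [0,6], descend [3, 5, 6, 8]
  N3 x:[0,10] y:[-7/2,9/2] z:[10/3,32/3] -> hit [10/3,9/2], descend [1, 9, 12]
    N1 x:[15/2,10] y:[-7/2,3/2] z:[25/3,32/3] -> miss, prune
    N9 x:[3/2,13/2] y:[3/2,9/2] z:[10/3,4] -> hit [10/3,4] leaf, test {P0(miss), P4(miss)}
    N12 x:[0,5/2] y:[-2,-1/2] z:[9,28/3] -> miss, prune
  N5 x:[21/2,39/2] y:[-7,6] z:[6,28/3] -> miss, prune
  N6 x:[19/2,19] y:[-13,5/2] z:[-4/3,10/3] -> miss, prune
  N8 x:[0,7] y:[-27/2,-9/2] z:[6,31/3] -> miss, prune

Summary -> nodes [0, 3, 1, 9, 12, 5, 6, 8]; box-tests=8; leaf-entries=1; first=miss

== RESULT ==
8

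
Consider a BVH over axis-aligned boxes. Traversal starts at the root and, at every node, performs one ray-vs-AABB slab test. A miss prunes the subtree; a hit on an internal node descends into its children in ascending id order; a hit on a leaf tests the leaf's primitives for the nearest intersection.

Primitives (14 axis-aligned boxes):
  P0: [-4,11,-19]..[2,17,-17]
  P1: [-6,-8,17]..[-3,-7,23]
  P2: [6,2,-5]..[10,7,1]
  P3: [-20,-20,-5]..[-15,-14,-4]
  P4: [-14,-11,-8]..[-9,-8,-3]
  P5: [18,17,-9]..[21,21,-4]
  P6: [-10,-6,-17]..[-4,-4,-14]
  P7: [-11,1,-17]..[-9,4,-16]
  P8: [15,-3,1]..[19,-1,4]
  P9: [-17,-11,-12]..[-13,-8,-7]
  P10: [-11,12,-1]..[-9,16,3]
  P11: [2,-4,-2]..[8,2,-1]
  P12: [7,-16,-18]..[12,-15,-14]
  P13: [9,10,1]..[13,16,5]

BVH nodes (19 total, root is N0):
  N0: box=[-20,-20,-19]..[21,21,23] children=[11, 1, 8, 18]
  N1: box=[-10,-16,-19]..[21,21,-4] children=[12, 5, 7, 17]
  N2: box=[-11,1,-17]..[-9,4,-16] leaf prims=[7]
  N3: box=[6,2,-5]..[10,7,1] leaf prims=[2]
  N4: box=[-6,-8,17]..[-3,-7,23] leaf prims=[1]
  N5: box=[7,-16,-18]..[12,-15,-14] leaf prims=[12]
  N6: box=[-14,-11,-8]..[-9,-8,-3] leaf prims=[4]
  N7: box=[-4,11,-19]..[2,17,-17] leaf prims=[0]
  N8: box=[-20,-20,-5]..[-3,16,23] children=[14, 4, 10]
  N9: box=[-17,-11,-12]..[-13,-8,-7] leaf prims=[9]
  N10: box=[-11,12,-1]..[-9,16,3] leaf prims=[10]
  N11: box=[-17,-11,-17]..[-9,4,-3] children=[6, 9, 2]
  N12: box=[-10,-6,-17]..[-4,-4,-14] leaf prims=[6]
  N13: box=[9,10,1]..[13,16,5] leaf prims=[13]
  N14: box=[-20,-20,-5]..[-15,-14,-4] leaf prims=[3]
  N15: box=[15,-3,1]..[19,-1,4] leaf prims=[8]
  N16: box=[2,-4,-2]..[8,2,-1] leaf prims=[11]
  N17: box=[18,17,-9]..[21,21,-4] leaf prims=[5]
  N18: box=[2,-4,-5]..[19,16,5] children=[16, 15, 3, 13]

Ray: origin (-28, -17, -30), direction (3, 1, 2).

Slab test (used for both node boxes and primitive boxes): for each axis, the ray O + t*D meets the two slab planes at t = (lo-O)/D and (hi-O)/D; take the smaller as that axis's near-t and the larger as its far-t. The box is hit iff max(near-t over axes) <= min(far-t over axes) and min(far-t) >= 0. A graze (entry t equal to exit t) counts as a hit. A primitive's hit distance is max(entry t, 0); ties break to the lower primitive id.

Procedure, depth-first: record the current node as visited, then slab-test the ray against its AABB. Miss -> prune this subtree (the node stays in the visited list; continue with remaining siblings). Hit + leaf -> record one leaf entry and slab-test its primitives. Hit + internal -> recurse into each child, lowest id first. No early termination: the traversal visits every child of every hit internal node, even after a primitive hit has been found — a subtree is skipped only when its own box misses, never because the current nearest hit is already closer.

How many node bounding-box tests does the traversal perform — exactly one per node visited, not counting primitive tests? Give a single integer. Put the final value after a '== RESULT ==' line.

Traverse from the root:
N0 x:[8/3,49/3] y:[-3,38] z:[11/2,53/2] -> hit [11/2,49/3], descend [1, 8, 11, 18]
  N1 x:[6,49/3] y:[1,38] z:[11/2,13] -> hit [6,13], descend [5, 7, 12, 17]
    N5 x:[35/3,40/3] y:[1,2] z:[6,8] -> miss, prune
    N7 x:[8,10] y:[28,34] z:[11/2,13/2] -> miss, prune
    N12 x:[6,8] y:[11,13] z:[13/2,8] -> miss, prune
    N17 x:[46/3,49/3] y:[34,38] z:[21/2,13] -> miss, prune
  N8 x:[8/3,25/3] y:[-3,33] z:[25/2,53/2] -> miss, prune
  N11 x:[11/3,19/3] y:[6,21] z:[13/2,27/2] -> miss, prune
  N18 x:[10,47/3] y:[13,33] z:[25/2,35/2] -> hit [13,47/3], descend [3, 13, 15, 16]
    N3 x:[34/3,38/3] y:[19,24] z:[25/2,31/2] -> miss, prune
    N13 x:[37/3,41/3] y:[27,33] z:[31/2,35/2] -> miss, prune
    N15 x:[43/3,47/3] y:[14,16] z:[31/2,17] -> hit [31/2,47/3] leaf, test {P8@t=31/2}
    N16 x:[10,12] y:[13,19] z:[14,29/2] -> miss, prune

Summary -> nodes [0, 1, 5, 7, 12, 17, 8, 11, 18, 3, 13, 15, 16]; box-tests=13; leaf-entries=1; first=P8

== RESULT ==
13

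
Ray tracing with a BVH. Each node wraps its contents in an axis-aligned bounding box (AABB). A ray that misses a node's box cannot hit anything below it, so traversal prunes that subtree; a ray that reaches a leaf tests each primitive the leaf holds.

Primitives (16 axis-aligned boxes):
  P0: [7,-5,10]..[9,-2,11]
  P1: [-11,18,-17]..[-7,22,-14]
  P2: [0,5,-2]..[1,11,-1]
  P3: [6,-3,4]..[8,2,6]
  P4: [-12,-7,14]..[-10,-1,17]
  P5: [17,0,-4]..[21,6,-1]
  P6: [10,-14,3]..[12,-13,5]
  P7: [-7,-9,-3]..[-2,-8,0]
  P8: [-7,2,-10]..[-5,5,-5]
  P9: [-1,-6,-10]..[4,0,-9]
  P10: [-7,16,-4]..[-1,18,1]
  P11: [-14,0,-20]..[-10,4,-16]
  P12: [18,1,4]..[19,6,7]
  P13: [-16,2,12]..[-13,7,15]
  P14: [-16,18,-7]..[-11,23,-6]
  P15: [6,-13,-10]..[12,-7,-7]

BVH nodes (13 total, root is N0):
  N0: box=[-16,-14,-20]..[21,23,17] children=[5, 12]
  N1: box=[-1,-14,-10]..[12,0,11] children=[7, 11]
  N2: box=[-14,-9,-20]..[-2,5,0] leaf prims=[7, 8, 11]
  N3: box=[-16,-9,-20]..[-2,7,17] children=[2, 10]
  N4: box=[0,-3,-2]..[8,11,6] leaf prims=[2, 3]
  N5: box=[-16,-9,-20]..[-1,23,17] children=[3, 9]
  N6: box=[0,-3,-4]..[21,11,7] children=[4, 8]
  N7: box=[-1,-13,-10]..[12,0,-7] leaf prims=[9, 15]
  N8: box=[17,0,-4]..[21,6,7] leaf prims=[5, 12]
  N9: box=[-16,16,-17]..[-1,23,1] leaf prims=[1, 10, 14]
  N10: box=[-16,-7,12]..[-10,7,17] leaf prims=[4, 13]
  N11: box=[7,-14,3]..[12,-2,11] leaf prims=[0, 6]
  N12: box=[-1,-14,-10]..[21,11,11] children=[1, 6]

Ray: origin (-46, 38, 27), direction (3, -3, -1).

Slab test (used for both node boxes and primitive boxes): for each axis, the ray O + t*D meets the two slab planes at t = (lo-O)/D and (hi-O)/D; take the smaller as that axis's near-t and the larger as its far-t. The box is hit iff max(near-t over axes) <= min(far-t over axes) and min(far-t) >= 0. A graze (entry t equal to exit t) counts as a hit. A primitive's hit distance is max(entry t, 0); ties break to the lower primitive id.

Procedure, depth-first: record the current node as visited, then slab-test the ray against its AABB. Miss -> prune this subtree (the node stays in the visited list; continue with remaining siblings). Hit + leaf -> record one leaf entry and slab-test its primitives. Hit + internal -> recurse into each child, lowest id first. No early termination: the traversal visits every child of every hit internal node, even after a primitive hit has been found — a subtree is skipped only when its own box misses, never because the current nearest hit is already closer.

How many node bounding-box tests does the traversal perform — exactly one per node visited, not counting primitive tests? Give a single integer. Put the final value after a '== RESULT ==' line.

Walk:
N0 x:[10,67/3] y:[5,52/3] z:[10,47] -> hit [10,52/3], descend [5, 12]
  N5 x:[10,15] y:[5,47/3] z:[10,47] -> hit [10,15], descend [3, 9]
    N3 x:[10,44/3] y:[31/3,47/3] z:[10,47] -> hit [31/3,44/3], descend [2, 10]
      N2 x:[32/3,44/3] y:[11,47/3] z:[27,47] -> miss, prune
      N10 x:[10,12] y:[31/3,15] z:[10,15] -> hit [31/3,12] leaf, test {P4(miss), P13(miss)}
    N9 x:[10,15] y:[5,22/3] z:[26,44] -> miss, prune
  N12 x:[15,67/3] y:[9,52/3] z:[16,37] -> hit [16,52/3], descend [1, 6]
    N1 x:[15,58/3] y:[38/3,52/3] z:[16,37] -> hit [16,52/3], descend [7, 11]
      N7 x:[15,58/3] y:[38/3,17] z:[34,37] -> miss, prune
      N11 x:[53/3,58/3] y:[40/3,52/3] z:[16,24] -> miss, prune
    N6 x:[46/3,67/3] y:[9,41/3] z:[20,31] -> miss, prune

11 AABB tests over nodes [0, 5, 3, 2, 10, 9, 12, 1, 7, 11, 6]; 1 leaf entered; closest miss.

== RESULT ==
11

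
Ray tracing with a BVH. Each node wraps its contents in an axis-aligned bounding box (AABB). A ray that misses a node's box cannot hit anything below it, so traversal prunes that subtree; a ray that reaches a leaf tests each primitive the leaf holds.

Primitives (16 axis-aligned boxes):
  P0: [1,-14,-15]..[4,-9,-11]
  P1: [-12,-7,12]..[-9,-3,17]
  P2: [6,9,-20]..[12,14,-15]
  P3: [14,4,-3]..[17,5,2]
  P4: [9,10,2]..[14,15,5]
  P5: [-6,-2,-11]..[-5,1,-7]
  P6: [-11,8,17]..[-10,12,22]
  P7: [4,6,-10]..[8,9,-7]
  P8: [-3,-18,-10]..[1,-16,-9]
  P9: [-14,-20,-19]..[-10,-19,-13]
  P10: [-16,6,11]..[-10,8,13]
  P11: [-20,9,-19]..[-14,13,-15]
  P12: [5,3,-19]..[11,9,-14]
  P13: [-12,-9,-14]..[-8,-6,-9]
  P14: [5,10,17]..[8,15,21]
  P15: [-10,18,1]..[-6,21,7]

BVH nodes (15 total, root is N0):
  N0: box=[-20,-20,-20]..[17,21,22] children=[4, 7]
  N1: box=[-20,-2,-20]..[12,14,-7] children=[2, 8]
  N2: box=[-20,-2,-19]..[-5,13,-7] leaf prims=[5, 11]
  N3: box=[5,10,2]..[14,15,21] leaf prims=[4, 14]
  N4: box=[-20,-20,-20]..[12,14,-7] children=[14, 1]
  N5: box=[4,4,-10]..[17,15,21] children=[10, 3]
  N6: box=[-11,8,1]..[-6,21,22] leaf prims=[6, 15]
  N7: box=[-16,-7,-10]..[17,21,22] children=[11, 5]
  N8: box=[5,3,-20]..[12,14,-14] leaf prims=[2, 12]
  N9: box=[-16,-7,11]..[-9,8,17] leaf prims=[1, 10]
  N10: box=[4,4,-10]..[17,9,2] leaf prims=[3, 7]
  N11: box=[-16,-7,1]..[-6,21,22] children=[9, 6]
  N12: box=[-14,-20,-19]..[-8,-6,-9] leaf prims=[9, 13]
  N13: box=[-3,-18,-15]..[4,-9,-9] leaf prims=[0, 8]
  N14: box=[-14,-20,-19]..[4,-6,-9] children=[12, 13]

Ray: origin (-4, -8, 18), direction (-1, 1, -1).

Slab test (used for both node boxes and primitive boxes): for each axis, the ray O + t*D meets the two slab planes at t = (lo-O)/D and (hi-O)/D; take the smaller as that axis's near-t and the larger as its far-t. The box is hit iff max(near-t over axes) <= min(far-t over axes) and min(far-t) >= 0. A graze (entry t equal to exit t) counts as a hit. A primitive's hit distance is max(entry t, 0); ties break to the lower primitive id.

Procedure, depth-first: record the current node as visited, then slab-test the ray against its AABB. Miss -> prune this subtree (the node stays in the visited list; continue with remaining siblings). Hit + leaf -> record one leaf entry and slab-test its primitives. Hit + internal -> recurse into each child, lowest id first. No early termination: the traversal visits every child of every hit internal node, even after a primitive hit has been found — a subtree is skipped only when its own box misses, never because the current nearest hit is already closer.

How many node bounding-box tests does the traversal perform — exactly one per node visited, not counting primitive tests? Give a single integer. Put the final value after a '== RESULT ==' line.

Traverse from the root:
N0 x:[-21,16] y:[-12,29] z:[-4,38] -> hit [-4,16], descend [4, 7]
  N4 x:[-16,16] y:[-12,22] z:[25,38] -> miss, prune
  N7 x:[-21,12] y:[1,29] z:[-4,28] -> hit [1,12], descend [5, 11]
    N5 x:[-21,-8] y:[12,23] z:[-3,28] -> miss, prune
    N11 x:[2,12] y:[1,29] z:[-4,17] -> hit [2,12], descend [6, 9]
      N6 x:[2,7] y:[16,29] z:[-4,17] -> miss, prune
      N9 x:[5,12] y:[1,16] z:[1,7] -> hit [5,7] leaf, test {P1@t=5, P10(miss)}

Summary -> nodes [0, 4, 7, 5, 11, 6, 9]; box-tests=7; leaf-entries=1; first=P1

== RESULT ==
7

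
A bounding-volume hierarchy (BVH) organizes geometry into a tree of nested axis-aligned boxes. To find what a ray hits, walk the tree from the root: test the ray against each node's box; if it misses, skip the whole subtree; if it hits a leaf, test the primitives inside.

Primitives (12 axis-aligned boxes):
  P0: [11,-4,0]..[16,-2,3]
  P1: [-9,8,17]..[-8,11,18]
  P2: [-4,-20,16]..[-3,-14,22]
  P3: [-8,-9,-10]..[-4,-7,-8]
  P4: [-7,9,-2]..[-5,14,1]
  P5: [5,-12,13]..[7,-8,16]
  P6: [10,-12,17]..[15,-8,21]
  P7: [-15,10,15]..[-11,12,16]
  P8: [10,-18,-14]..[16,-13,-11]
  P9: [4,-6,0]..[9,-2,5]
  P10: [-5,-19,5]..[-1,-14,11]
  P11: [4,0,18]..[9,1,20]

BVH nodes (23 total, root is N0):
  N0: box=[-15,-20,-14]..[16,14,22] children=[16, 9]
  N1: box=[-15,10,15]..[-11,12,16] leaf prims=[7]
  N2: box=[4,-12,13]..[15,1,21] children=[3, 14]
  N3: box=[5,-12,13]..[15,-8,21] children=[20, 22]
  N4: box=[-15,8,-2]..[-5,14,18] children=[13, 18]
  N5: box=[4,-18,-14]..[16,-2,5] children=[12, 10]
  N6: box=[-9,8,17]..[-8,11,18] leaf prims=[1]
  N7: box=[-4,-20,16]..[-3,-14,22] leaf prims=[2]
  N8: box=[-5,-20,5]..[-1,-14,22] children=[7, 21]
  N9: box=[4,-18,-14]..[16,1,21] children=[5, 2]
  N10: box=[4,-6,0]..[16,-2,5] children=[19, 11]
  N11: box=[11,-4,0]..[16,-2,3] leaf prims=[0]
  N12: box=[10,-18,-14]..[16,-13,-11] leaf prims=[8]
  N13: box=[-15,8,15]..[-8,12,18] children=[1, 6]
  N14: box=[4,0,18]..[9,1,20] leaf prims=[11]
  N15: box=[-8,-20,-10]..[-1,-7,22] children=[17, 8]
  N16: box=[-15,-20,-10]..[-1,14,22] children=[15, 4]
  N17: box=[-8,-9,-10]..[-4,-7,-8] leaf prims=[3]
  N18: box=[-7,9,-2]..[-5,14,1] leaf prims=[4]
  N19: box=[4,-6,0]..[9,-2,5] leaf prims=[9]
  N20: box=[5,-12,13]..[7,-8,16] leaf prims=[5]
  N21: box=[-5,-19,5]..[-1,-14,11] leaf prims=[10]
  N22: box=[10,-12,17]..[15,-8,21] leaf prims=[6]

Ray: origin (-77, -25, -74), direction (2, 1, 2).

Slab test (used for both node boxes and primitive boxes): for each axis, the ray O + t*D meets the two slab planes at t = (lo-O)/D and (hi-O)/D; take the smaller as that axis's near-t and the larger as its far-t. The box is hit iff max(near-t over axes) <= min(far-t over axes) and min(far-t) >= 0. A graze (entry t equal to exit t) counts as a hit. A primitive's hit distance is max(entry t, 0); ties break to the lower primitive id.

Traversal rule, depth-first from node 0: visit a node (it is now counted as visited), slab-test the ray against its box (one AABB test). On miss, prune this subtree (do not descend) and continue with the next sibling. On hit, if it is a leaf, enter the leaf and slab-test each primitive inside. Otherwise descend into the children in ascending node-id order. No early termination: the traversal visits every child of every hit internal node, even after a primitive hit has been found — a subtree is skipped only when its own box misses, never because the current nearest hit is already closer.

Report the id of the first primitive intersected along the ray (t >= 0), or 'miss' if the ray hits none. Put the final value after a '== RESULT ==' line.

Walk:
N0 x:[31,93/2] y:[5,39] z:[30,48] -> hit [31,39], descend [9, 16]
  N9 x:[81/2,93/2] y:[7,26] z:[30,95/2] -> miss, prune
  N16 x:[31,38] y:[5,39] z:[32,48] -> hit [32,38], descend [4, 15]
    N4 x:[31,36] y:[33,39] z:[36,46] -> hit [36,36], descend [13, 18]
      N13 x:[31,69/2] y:[33,37] z:[89/2,46] -> miss, prune
      N18 x:[35,36] y:[34,39] z:[36,75/2] -> hit [36,36] leaf, test {P4@t=36}
    N15 x:[69/2,38] y:[5,18] z:[32,48] -> miss, prune

order=[0, 9, 16, 4, 13, 18, 15]  |boxes|=7  |leaves|=1  hit=P4

== RESULT ==
4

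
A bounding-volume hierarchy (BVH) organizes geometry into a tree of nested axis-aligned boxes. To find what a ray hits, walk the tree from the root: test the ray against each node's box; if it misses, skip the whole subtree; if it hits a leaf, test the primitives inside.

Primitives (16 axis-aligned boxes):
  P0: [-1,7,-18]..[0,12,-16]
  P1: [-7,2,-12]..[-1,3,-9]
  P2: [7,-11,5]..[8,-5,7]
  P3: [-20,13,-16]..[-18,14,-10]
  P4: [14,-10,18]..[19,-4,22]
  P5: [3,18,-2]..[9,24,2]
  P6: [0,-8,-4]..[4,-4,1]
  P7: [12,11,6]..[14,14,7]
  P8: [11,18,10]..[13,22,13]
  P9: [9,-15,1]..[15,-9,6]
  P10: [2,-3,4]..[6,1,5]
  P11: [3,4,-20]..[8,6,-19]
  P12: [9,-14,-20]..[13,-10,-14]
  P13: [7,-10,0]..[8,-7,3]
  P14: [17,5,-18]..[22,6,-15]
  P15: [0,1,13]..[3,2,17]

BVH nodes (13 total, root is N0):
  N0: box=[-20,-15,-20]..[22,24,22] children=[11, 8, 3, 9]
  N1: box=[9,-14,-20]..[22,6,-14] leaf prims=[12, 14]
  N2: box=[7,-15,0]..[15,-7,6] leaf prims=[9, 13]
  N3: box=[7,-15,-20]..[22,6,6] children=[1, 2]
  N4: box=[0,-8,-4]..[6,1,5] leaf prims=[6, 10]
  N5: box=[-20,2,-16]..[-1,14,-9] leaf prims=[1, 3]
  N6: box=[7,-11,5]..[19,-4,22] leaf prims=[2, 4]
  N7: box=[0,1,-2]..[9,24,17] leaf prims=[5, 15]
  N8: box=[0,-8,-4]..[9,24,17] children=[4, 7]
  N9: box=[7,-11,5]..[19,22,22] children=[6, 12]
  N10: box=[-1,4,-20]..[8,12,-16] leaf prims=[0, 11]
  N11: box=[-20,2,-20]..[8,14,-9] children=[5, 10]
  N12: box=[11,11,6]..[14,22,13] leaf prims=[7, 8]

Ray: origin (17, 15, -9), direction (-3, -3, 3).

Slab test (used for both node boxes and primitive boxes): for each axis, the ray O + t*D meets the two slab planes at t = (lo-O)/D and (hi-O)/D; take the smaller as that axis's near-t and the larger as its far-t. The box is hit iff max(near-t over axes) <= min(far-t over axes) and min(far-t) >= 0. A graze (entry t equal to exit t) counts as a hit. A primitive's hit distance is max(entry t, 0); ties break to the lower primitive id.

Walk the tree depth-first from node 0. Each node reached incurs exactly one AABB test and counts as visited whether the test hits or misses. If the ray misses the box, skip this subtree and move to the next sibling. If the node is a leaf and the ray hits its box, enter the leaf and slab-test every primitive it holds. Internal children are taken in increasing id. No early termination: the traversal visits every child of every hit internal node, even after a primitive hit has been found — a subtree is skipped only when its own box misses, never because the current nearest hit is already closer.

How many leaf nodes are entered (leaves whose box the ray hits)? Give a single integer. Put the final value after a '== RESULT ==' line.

Traverse from the root:
N0 x:[-5/3,37/3] y:[-3,10] z:[-11/3,31/3] -> hit [-5/3,10], descend [3, 8, 9, 11]
  N3 x:[-5/3,10/3] y:[3,10] z:[-11/3,5] -> hit [3,10/3], descend [1, 2]
    N1 x:[-5/3,8/3] y:[3,29/3] z:[-11/3,-5/3] -> miss, prune
    N2 x:[2/3,10/3] y:[22/3,10] z:[3,5] -> miss, prune
  N8 x:[8/3,17/3] y:[-3,23/3] z:[5/3,26/3] -> hit [8/3,17/3], descend [4, 7]
    N4 x:[11/3,17/3] y:[14/3,23/3] z:[5/3,14/3] -> hit [14/3,14/3] leaf, test {P6(miss), P10@t=14/3}
    N7 x:[8/3,17/3] y:[-3,14/3] z:[7/3,26/3] -> hit [8/3,14/3] leaf, test {P5(miss), P15(miss)}
  N9 x:[-2/3,10/3] y:[-7/3,26/3] z:[14/3,31/3] -> miss, prune
  N11 x:[3,37/3] y:[1/3,13/3] z:[-11/3,0] -> miss, prune

9 AABB tests over nodes [0, 3, 1, 2, 8, 4, 7, 9, 11]; 2 leaves entered; closest P10.

== RESULT ==
2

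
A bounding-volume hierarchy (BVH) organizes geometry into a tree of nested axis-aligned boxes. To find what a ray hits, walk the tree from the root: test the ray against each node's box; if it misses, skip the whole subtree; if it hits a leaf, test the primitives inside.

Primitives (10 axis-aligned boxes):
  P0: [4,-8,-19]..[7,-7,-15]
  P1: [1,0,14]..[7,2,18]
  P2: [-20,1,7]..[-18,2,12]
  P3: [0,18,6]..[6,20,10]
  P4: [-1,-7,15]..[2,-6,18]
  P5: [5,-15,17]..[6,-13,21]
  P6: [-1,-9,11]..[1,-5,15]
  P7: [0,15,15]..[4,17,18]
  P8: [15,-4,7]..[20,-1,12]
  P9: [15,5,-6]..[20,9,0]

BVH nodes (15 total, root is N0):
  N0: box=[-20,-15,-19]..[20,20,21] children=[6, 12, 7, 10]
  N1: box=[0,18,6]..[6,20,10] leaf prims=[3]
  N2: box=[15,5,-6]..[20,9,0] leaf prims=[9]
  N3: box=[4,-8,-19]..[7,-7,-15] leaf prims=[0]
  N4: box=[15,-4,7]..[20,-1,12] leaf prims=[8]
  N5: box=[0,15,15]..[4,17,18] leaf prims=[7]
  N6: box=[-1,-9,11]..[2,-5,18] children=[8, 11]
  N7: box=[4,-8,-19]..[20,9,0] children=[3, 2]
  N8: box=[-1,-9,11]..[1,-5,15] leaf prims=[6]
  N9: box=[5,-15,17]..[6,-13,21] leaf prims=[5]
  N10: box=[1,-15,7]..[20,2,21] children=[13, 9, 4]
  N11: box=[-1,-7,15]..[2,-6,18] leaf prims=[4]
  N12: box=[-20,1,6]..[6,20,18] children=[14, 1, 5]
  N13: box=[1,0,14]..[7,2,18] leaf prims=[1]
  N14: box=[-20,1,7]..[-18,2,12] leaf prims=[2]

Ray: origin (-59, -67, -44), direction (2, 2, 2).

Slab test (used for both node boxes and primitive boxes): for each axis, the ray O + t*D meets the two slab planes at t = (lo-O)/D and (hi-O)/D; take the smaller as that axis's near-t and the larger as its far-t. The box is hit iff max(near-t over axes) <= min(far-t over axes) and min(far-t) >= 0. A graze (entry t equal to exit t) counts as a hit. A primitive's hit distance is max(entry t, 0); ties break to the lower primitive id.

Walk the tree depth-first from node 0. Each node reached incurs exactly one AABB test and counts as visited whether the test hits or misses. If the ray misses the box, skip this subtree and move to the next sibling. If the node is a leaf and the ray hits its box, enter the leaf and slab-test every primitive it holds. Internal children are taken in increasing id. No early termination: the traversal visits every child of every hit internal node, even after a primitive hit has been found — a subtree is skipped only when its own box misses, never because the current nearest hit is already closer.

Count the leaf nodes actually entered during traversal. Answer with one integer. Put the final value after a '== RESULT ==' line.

Trace the traversal:
N0 x:[39/2,79/2] y:[26,87/2] z:[25/2,65/2] -> hit [26,65/2], descend [6, 7, 10, 12]
  N6 x:[29,61/2] y:[29,31] z:[55/2,31] -> hit [29,61/2], descend [8, 11]
    N8 x:[29,30] y:[29,31] z:[55/2,59/2] -> hit [29,59/2] leaf, test {P6@t=29}
    N11 x:[29,61/2] y:[30,61/2] z:[59/2,31] -> hit [30,61/2] leaf, test {P4@t=30}
  N7 x:[63/2,79/2] y:[59/2,38] z:[25/2,22] -> miss, prune
  N10 x:[30,79/2] y:[26,69/2] z:[51/2,65/2] -> hit [30,65/2], descend [4, 9, 13]
    N4 x:[37,79/2] y:[63/2,33] z:[51/2,28] -> miss, prune
    N9 x:[32,65/2] y:[26,27] z:[61/2,65/2] -> miss, prune
    N13 x:[30,33] y:[67/2,69/2] z:[29,31] -> miss, prune
  N12 x:[39/2,65/2] y:[34,87/2] z:[25,31] -> miss, prune

order=[0, 6, 8, 11, 7, 10, 4, 9, 13, 12]  |boxes|=10  |leaves|=2  hit=P6

== RESULT ==
2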